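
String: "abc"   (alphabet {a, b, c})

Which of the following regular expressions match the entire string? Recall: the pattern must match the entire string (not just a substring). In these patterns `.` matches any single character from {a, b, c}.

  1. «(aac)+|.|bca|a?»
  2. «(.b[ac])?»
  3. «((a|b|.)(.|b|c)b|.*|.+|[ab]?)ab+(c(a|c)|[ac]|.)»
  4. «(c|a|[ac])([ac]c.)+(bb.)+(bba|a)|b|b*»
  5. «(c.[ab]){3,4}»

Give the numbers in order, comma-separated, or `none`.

2, 3

1 → no match
2 → match
3 → match
4 → no match
5 → no match — must start with "c"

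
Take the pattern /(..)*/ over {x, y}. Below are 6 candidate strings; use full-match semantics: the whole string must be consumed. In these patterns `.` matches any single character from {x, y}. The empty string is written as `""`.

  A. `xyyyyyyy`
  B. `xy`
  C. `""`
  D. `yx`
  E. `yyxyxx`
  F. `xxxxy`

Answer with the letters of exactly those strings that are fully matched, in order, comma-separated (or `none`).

A → match
B → match
C → match
D → match
E → match
F → no match

A, B, C, D, E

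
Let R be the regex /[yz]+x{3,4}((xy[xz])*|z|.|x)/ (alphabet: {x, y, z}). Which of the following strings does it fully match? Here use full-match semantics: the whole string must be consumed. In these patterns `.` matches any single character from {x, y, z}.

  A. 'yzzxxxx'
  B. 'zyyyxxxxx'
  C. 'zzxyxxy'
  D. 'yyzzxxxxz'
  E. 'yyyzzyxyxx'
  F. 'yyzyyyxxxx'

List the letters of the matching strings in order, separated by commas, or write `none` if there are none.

A, B, D, F

A → match
B → match
C → no match
D → match
E → no match
F → match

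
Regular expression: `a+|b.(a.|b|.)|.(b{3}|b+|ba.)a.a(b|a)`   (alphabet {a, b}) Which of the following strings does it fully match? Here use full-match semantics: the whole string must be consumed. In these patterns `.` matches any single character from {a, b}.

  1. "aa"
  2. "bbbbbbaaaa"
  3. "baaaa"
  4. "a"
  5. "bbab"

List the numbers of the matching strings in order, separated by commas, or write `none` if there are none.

1, 2, 4, 5

1 → match
2 → match
3 → no match
4 → match
5 → match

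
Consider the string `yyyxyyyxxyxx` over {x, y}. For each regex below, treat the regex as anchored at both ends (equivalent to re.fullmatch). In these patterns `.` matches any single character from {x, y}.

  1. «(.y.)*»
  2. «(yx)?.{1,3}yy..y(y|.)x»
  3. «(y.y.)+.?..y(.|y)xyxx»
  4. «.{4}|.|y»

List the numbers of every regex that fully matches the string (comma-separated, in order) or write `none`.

3

1 → no match
2 → no match
3 → match
4 → no match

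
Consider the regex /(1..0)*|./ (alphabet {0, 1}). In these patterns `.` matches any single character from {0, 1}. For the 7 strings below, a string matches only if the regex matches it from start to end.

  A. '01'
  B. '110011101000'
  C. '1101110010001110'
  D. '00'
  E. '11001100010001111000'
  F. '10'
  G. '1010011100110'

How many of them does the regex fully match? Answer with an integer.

A → no match
B → match
C → no match
D → no match
E → no match
F → no match
G → no match
Total matched: 1

1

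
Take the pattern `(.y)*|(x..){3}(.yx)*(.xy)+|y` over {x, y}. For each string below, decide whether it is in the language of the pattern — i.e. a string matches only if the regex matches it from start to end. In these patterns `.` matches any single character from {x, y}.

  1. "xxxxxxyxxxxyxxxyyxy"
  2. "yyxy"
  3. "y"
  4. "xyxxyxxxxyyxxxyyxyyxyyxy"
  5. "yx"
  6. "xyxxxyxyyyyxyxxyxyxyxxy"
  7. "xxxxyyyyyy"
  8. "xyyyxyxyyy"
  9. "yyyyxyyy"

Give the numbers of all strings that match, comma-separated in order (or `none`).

2, 3, 4, 8, 9

1 → no match
2 → match
3 → match
4 → match
5 → no match
6 → no match
7 → no match
8 → match
9 → match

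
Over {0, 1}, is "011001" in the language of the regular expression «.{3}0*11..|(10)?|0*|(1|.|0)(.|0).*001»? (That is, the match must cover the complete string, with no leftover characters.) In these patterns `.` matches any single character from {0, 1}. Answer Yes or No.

Yes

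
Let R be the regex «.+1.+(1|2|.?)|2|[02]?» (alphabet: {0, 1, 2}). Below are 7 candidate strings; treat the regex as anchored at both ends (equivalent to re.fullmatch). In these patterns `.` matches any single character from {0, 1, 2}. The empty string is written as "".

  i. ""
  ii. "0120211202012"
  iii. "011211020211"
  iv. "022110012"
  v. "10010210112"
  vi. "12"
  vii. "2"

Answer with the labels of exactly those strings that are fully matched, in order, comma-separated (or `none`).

i, ii, iii, iv, v, vii

i → match
ii → match
iii → match
iv → match
v → match
vi → no match
vii → match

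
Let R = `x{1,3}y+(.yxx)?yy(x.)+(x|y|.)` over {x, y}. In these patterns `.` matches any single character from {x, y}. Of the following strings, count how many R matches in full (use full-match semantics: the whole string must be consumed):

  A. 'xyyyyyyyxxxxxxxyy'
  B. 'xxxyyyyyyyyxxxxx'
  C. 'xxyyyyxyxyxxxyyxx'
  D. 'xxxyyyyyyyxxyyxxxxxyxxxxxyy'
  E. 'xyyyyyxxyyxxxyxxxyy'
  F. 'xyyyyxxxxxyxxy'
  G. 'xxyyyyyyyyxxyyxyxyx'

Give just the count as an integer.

6

A → match
B → match
C → no match
D → match
E → match
F → match
G → match
Total matched: 6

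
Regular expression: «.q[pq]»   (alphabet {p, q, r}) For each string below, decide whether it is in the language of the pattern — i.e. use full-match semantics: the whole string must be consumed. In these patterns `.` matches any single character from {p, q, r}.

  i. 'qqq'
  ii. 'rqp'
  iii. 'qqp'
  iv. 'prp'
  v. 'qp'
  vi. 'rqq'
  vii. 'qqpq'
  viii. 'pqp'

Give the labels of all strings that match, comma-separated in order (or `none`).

i → match
ii → match
iii → match
iv → no match
v → no match
vi → match
vii → no match
viii → match

i, ii, iii, vi, viii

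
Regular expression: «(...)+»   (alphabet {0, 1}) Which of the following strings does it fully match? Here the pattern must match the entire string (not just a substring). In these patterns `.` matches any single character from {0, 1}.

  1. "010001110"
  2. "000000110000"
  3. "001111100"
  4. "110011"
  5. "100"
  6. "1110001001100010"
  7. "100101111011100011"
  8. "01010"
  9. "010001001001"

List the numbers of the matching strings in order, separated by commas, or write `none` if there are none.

1 → match
2 → match
3 → match
4 → match
5 → match
6 → no match
7 → match
8 → no match
9 → match

1, 2, 3, 4, 5, 7, 9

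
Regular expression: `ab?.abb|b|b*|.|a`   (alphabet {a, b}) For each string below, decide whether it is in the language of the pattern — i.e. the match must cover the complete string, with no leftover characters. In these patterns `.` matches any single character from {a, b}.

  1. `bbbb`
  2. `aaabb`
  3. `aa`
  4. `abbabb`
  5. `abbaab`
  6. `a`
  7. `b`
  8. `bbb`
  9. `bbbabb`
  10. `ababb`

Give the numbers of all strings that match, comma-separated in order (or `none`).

1, 2, 4, 6, 7, 8, 10

1 → match
2 → match
3 → no match
4 → match
5 → no match
6 → match
7 → match
8 → match
9 → no match
10 → match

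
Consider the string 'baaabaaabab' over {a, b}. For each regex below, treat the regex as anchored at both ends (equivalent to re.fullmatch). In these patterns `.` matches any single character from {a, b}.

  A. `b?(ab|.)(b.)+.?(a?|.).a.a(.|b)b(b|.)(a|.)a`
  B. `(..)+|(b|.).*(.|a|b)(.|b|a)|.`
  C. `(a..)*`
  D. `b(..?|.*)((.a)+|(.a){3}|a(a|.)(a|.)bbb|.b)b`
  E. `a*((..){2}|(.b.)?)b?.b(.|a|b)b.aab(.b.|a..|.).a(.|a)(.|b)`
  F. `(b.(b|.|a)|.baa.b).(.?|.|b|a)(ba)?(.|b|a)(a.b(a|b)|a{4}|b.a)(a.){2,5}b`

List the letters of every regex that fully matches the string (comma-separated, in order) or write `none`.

A → no match — must end with 'a'
B → match
C → no match
D → match
E → no match
F → no match

B, D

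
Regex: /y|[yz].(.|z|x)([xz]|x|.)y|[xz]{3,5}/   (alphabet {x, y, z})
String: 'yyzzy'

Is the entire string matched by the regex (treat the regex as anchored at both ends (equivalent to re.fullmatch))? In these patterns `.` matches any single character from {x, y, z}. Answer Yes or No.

Yes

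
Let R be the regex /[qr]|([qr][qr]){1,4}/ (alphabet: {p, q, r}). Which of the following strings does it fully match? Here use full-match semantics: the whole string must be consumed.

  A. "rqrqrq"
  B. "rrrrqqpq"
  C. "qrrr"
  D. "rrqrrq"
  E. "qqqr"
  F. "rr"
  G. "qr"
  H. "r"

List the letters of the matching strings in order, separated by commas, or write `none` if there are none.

A → match
B → no match
C → match
D → match
E → match
F → match
G → match
H → match

A, C, D, E, F, G, H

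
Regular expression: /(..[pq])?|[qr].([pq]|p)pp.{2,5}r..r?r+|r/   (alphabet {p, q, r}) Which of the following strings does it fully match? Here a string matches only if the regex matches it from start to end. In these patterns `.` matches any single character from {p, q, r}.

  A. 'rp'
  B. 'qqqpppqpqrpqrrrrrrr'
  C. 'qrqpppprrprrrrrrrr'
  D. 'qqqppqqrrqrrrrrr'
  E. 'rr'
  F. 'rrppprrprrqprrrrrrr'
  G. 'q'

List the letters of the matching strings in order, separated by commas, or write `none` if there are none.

B, C, D, F

A → no match
B → match
C → match
D → match
E → no match
F → match
G → no match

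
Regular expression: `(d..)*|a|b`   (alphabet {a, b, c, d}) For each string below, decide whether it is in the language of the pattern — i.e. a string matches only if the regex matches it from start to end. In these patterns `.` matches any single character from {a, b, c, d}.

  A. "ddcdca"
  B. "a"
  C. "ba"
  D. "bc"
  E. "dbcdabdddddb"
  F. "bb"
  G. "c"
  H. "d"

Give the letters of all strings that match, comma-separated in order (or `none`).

A → match
B → match
C → no match
D → no match
E → match
F → no match
G → no match
H → no match

A, B, E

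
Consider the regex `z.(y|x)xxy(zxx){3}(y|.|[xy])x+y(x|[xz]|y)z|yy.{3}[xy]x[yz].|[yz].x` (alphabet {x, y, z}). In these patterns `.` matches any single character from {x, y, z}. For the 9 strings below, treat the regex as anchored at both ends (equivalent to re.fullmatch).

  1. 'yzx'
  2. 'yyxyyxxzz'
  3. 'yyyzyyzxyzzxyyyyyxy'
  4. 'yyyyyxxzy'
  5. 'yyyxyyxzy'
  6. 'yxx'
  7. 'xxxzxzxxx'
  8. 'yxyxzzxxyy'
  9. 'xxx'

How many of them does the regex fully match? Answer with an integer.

5

1 → match
2 → match
3 → no match
4 → match
5 → match
6 → match
7 → no match
8 → no match
9 → no match
Total matched: 5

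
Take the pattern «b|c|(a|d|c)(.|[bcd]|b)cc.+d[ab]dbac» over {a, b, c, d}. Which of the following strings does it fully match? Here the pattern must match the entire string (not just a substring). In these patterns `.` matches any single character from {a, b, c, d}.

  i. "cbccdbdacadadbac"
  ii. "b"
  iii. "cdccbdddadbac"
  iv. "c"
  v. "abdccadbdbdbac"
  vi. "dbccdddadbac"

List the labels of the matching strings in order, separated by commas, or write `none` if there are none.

i → match
ii → match
iii → match
iv → match
v → no match
vi → match

i, ii, iii, iv, vi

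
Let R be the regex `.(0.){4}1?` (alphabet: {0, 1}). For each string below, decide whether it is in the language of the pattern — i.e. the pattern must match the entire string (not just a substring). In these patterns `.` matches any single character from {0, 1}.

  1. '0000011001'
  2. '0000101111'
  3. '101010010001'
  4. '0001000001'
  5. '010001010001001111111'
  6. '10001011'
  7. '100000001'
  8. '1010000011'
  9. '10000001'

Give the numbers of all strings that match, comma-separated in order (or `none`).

1. '0000011001' → no match
2. '0000101111' → no match
3. '101010010001' → no match
4. '0001000001' → no match
5 → no match
6. '10001011' → no match
7. '100000001' → match
8. '1010000011' → match
9. '10000001' → no match

7, 8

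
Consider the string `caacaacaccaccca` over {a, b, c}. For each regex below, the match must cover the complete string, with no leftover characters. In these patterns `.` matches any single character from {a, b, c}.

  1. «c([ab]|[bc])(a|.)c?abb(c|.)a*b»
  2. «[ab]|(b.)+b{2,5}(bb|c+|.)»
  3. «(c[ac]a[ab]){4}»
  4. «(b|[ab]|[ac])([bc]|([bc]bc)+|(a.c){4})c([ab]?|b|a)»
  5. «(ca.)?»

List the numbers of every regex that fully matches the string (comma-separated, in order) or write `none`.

4

1 → no match — must end with `b`
2 → no match
3 → no match
4 → match
5 → no match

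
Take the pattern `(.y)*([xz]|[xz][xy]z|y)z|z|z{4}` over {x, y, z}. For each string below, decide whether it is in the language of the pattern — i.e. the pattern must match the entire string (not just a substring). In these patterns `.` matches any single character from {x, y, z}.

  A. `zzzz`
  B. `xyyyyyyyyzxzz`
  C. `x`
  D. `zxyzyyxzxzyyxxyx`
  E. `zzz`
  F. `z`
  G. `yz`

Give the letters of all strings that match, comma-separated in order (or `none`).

A, F, G

A. `zzzz` → match
B → no match
C. `x` → no match — must end with `z`
D → no match — must end with `z`
E. `zzz` → no match
F. `z` → match
G. `yz` → match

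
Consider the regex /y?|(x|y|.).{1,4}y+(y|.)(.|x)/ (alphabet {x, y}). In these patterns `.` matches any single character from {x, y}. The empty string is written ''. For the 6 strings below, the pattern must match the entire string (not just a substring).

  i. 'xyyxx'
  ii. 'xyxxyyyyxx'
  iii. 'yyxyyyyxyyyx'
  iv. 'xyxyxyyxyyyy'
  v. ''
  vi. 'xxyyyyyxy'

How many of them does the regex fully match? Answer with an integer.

i → match
ii → match
iii → no match
iv → no match
v → match
vi → match
Total matched: 4

4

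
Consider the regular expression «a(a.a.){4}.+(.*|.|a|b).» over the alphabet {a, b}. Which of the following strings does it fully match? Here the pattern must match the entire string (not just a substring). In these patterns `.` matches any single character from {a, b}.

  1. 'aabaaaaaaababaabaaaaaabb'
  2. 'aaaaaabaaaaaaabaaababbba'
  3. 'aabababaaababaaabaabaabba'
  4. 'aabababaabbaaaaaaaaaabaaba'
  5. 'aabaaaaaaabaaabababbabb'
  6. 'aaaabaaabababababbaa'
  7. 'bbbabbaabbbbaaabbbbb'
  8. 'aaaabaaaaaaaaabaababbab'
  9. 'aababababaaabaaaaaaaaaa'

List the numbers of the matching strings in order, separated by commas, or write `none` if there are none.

2, 3, 5, 6, 8, 9

1 → no match
2 → match
3 → match
4 → no match
5 → match
6 → match
7 → no match — must start with 'aa'
8 → match
9 → match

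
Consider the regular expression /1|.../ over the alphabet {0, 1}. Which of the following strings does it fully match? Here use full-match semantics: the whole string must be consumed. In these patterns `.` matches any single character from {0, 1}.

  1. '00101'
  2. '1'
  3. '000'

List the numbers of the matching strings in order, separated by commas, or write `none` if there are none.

1. '00101' → no match
2. '1' → match
3. '000' → match

2, 3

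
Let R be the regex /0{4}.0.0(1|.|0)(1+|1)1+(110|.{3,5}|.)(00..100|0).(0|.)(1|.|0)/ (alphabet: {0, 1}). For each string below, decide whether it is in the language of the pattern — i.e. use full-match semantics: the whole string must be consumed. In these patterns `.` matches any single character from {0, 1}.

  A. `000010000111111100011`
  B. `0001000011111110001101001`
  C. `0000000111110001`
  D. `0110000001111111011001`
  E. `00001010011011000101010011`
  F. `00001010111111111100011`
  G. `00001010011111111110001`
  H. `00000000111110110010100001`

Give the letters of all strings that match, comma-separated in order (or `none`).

A → match
B → no match
C → no match
D → no match
E → no match
F → match
G → match
H → match

A, F, G, H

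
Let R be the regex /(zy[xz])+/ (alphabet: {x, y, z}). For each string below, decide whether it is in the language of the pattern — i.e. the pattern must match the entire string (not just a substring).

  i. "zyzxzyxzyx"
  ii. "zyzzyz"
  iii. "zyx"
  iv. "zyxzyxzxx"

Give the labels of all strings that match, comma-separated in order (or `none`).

ii, iii

i → no match
ii → match
iii → match
iv → no match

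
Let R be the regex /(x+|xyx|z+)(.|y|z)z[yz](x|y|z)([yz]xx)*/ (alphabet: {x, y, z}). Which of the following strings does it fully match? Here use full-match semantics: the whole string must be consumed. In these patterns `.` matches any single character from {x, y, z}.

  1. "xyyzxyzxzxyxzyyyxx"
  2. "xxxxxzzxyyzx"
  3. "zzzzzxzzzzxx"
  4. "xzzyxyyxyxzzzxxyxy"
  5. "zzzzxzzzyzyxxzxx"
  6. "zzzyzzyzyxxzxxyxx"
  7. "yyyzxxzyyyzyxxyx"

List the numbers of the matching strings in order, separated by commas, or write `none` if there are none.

3

1 → no match
2 → no match
3 → match
4 → no match
5 → no match
6 → no match
7 → no match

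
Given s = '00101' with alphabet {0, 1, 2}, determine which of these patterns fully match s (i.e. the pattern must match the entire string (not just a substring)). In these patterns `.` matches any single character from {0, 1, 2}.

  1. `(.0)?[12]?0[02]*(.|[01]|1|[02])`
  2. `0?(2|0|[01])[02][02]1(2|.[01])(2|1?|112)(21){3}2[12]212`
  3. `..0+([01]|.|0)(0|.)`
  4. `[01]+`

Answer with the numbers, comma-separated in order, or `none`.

1 → match
2 → no match — must end with '212'
3 → no match
4 → match

1, 4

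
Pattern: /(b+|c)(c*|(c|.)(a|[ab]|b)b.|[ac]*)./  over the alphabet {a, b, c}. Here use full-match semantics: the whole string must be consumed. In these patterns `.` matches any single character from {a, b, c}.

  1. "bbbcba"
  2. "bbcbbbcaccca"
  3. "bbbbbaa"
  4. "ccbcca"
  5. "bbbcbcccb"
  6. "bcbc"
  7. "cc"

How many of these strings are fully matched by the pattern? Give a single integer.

1 → no match
2 → no match
3 → match
4 → no match
5 → no match
6 → no match
7 → match
Total matched: 2

2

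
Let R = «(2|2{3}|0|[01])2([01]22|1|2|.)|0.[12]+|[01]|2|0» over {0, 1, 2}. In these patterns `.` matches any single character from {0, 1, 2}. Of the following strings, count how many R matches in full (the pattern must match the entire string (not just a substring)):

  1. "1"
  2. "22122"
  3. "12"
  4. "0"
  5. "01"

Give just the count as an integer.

1 → match
2 → match
3 → no match
4 → match
5 → no match
Total matched: 3

3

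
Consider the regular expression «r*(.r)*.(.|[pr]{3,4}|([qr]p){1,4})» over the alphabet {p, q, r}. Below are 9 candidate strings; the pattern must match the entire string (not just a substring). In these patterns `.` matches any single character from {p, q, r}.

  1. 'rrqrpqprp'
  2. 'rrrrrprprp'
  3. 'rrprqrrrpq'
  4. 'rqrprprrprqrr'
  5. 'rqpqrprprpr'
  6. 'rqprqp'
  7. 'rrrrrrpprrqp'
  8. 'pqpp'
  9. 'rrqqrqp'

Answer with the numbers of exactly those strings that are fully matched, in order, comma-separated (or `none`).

1 → match
2 → match
3 → match
4 → no match
5 → no match
6 → no match
7 → no match
8 → no match
9 → no match

1, 2, 3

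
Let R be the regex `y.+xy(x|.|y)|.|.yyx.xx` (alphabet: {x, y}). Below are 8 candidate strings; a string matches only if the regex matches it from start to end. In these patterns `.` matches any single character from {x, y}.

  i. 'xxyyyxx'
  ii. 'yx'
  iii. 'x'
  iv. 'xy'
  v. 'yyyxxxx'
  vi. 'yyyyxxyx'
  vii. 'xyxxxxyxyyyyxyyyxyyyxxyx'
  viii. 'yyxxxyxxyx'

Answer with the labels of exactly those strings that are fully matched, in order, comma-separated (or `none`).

i → no match
ii → no match
iii → match
iv → no match
v → match
vi → match
vii → no match
viii → match

iii, v, vi, viii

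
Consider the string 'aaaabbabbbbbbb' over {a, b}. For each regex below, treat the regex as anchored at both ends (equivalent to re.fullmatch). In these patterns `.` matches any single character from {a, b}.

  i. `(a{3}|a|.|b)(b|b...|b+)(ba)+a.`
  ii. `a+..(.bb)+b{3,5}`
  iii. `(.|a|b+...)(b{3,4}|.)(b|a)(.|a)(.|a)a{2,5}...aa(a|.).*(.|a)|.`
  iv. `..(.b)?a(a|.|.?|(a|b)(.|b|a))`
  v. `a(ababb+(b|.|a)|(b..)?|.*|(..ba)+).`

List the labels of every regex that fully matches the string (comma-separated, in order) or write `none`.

i → no match
ii → match
iii → no match
iv → no match
v → match

ii, v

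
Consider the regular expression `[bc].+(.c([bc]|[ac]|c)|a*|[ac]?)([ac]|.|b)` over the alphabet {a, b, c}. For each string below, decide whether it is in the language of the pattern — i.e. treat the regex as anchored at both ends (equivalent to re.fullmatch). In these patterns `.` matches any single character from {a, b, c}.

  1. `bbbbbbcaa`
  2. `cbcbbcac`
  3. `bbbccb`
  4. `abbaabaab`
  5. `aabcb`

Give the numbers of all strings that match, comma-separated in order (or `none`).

1. `bbbbbbcaa` → match
2. `cbcbbcac` → match
3. `bbbccb` → match
4. `abbaabaab` → no match
5. `aabcb` → no match

1, 2, 3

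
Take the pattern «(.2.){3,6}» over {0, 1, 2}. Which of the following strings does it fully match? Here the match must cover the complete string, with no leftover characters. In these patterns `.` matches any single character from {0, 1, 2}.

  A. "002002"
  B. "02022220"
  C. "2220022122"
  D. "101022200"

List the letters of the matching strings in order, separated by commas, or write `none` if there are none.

none

A → no match
B → no match
C → no match
D → no match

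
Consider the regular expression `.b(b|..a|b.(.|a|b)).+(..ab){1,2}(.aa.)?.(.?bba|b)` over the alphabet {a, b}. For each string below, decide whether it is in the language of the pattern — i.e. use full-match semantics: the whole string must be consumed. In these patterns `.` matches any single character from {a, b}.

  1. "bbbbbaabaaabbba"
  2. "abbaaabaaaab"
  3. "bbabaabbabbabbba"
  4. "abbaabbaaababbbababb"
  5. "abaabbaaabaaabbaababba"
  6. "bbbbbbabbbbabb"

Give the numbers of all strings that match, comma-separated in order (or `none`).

none

1 → no match
2 → no match
3 → no match
4 → no match
5 → no match
6 → no match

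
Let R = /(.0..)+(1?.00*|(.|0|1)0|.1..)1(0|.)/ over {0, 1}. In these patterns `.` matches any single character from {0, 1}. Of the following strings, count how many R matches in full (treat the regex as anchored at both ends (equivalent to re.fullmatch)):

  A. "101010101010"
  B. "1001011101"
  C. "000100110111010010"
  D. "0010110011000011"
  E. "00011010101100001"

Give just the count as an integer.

1

A → match
B → no match
C → no match
D → no match
E → no match
Total matched: 1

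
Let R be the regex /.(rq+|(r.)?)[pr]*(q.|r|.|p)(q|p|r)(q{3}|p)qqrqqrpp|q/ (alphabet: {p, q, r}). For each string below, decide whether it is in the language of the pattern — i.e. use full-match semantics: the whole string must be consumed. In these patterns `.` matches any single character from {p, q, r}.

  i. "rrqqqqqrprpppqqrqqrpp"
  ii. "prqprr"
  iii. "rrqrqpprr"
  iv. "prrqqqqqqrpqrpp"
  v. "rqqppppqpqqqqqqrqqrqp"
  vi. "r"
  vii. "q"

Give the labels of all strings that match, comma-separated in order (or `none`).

i, vii

i → match
ii. "prqprr" → no match
iii. "rrqrqpprr" → no match
iv → no match
v → no match
vi. "r" → no match
vii. "q" → match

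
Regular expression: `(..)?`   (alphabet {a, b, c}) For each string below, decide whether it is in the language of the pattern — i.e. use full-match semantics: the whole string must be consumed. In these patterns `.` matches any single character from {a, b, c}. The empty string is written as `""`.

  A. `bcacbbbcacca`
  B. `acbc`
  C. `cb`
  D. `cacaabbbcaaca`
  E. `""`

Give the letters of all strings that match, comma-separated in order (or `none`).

A → no match
B → no match
C → match
D → no match
E → match

C, E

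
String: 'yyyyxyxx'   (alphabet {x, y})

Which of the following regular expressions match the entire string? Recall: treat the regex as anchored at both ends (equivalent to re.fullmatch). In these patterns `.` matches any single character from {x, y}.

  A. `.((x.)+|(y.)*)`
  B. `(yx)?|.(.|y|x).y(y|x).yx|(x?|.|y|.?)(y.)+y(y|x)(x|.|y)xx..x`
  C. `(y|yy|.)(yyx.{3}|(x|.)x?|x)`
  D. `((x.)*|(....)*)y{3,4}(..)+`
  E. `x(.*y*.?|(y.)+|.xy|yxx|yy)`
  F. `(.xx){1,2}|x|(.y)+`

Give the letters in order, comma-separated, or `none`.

A → no match
B → no match
C → match
D → match
E → no match — must start with 'x'
F → no match

C, D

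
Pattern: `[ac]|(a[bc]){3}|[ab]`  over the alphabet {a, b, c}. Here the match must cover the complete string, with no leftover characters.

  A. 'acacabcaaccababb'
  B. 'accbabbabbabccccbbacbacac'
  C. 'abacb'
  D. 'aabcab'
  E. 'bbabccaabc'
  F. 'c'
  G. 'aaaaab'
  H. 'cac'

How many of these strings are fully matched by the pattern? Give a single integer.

1

A → no match
B → no match
C → no match
D → no match
E → no match
F → match
G → no match
H → no match
Total matched: 1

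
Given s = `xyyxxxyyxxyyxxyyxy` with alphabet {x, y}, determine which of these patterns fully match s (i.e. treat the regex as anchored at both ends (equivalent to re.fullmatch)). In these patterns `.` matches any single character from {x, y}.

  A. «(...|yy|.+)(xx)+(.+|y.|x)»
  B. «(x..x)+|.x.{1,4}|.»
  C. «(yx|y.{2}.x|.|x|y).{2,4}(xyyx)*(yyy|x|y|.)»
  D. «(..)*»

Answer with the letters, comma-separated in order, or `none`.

A, C, D

A → match
B → no match
C → match
D → match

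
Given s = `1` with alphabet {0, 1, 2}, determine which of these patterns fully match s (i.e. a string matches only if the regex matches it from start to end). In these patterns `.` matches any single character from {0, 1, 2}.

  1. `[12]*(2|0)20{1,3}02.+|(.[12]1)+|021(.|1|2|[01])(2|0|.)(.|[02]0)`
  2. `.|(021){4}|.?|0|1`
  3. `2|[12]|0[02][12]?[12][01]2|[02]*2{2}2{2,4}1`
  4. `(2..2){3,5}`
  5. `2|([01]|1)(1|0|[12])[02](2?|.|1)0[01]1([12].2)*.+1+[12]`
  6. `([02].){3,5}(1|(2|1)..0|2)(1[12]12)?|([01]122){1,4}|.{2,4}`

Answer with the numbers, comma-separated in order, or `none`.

1 → no match
2 → match
3 → match
4 → no match — must start with `2`
5 → no match
6 → no match

2, 3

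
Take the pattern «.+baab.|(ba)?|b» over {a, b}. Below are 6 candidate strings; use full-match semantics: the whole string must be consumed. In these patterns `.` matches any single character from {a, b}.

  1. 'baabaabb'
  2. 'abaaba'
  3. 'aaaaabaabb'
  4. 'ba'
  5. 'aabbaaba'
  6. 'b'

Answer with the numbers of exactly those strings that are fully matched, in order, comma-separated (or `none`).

1 → match
2 → match
3 → match
4 → match
5 → match
6 → match

1, 2, 3, 4, 5, 6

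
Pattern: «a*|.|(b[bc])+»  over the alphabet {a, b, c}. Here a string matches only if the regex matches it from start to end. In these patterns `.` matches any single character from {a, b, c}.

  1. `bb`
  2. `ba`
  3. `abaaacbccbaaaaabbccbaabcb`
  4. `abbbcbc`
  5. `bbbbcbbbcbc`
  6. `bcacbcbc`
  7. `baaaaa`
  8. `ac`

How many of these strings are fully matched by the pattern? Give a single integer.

1 → match
2 → no match
3 → no match
4 → no match
5 → no match
6 → no match
7 → no match
8 → no match
Total matched: 1

1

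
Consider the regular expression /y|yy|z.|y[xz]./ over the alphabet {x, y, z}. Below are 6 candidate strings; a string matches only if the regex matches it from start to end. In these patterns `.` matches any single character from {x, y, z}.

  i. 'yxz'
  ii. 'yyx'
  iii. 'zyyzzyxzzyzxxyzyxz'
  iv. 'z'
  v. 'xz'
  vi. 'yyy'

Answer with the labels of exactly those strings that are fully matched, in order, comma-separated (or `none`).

i

i → match
ii → no match
iii → no match
iv → no match
v → no match
vi → no match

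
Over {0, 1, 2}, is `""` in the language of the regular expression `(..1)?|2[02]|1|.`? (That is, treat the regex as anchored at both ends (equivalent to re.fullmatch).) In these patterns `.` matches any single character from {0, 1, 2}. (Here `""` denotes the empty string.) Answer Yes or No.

Yes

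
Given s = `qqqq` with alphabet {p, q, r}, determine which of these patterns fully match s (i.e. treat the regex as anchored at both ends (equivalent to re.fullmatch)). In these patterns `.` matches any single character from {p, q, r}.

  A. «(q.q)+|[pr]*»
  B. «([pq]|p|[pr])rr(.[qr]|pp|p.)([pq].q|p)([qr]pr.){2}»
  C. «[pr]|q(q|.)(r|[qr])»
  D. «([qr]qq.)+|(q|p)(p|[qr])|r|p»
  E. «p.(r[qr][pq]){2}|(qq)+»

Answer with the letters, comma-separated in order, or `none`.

A → no match
B → no match
C → no match
D → match
E → match

D, E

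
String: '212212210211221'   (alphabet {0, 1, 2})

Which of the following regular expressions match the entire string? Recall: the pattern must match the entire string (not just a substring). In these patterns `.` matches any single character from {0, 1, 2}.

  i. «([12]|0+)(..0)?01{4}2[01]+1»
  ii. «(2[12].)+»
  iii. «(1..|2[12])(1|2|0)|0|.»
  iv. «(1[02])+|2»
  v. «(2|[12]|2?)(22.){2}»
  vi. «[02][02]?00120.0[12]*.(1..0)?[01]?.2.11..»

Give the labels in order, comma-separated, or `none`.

i → no match
ii → match
iii → no match
iv → no match
v → no match
vi → no match

ii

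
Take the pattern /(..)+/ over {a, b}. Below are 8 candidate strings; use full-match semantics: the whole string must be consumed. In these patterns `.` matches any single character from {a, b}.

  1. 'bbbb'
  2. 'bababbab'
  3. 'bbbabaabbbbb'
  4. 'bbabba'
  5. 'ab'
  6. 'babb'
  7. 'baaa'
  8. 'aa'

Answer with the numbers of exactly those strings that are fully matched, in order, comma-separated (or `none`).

1 → match
2 → match
3 → match
4 → match
5 → match
6 → match
7 → match
8 → match

1, 2, 3, 4, 5, 6, 7, 8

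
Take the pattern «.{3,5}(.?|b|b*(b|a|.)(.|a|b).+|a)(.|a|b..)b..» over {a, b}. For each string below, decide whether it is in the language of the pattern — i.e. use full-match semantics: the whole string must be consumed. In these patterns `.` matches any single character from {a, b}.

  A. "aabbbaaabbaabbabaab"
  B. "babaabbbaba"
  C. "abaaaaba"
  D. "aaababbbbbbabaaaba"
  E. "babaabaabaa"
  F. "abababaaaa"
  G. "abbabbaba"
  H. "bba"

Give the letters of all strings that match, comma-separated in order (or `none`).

E

A → no match
B. "babaabbbaba" → no match
C. "abaaaaba" → no match
D → no match
E. "babaabaabaa" → match
F. "abababaaaa" → no match
G. "abbabbaba" → no match
H. "bba" → no match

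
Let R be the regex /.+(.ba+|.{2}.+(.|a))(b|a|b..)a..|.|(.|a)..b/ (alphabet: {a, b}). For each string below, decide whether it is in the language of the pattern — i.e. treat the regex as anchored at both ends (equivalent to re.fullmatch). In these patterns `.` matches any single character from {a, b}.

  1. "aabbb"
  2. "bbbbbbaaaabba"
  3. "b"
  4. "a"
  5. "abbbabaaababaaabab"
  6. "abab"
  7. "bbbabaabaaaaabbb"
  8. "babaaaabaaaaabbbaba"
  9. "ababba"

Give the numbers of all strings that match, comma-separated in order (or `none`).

1. "aabbb" → no match
2 → no match
3. "b" → match
4. "a" → match
5 → no match
6. "abab" → match
7 → no match
8 → match
9. "ababba" → no match

3, 4, 6, 8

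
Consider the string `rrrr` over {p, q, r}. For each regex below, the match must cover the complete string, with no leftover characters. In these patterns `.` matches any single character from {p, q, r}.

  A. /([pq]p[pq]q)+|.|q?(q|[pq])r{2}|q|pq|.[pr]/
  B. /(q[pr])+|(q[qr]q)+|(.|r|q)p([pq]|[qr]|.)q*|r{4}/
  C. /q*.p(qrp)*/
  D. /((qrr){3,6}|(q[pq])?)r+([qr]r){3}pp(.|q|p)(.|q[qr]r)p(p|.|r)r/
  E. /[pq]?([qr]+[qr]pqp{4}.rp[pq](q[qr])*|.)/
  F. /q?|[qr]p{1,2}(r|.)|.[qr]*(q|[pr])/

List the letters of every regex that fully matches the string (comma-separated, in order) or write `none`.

B, F

A → no match
B → match
C → no match
D → no match
E → no match
F → match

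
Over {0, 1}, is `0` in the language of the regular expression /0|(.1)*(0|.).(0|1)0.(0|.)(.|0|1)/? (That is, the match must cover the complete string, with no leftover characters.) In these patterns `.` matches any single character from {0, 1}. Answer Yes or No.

Yes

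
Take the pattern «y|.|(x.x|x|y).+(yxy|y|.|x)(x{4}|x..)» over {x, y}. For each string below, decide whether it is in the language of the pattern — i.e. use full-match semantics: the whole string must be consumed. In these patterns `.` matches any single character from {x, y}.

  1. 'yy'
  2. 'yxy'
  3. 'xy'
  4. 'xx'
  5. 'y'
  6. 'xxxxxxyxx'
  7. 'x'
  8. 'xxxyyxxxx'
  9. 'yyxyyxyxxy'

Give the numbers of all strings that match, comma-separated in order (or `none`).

5, 7, 8, 9

1. 'yy' → no match
2. 'yxy' → no match
3. 'xy' → no match
4. 'xx' → no match
5. 'y' → match
6. 'xxxxxxyxx' → no match
7. 'x' → match
8. 'xxxyyxxxx' → match
9. 'yyxyyxyxxy' → match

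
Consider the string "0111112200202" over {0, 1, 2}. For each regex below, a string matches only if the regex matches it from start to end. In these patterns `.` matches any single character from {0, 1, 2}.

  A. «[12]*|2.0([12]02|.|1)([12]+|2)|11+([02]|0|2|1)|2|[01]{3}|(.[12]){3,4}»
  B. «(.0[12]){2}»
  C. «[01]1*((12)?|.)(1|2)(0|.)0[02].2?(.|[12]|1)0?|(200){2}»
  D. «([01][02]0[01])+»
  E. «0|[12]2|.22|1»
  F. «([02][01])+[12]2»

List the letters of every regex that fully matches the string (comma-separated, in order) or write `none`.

C

A → no match
B → no match
C → match
D → no match
E → no match
F → no match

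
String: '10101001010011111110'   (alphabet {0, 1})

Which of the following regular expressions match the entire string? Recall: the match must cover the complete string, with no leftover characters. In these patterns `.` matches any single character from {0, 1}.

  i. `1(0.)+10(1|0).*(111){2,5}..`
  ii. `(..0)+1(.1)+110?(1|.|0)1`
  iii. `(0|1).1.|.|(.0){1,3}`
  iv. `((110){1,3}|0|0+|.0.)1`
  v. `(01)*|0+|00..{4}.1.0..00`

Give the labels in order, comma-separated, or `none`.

i

i → match
ii → no match — must end with '1'
iii → no match
iv → no match — must end with '1'
v → no match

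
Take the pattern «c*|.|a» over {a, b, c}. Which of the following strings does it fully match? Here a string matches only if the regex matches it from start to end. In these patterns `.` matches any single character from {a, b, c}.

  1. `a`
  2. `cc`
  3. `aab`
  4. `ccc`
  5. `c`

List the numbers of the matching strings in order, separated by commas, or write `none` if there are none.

1 → match
2 → match
3 → no match
4 → match
5 → match

1, 2, 4, 5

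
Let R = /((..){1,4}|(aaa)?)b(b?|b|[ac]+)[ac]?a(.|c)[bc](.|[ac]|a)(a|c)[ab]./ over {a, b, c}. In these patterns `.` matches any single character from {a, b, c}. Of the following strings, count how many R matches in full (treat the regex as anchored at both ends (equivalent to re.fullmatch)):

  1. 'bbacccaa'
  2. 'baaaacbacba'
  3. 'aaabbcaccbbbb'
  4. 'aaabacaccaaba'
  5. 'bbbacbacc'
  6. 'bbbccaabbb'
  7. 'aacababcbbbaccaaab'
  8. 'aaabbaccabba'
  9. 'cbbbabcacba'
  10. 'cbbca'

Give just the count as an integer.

3

1. 'bbacccaa' → no match
2. 'baaaacbacba' → match
3 → no match
4 → match
5. 'bbbacbacc' → no match
6. 'bbbccaabbb' → no match
7 → no match
8. 'aaabbaccabba' → no match
9. 'cbbbabcacba' → match
10. 'cbbca' → no match
Total matched: 3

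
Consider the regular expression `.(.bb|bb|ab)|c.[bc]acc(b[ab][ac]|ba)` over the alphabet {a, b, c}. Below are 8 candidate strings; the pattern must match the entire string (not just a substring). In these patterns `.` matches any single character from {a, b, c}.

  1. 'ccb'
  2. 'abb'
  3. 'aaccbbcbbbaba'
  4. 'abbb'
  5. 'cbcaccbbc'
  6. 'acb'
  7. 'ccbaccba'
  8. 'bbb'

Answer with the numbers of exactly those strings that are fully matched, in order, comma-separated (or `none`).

1. 'ccb' → no match
2. 'abb' → match
3 → no match
4. 'abbb' → match
5. 'cbcaccbbc' → match
6. 'acb' → no match
7. 'ccbaccba' → match
8. 'bbb' → match

2, 4, 5, 7, 8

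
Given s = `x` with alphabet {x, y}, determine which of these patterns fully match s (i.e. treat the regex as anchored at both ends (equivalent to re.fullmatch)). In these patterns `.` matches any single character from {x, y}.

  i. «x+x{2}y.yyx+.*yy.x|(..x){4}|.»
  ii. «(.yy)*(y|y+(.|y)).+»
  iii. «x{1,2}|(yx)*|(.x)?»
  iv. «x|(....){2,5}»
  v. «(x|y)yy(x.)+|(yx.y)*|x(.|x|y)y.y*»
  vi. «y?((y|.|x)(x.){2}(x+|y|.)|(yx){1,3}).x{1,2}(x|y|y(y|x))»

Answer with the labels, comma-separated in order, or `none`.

i → match
ii → no match
iii → match
iv → match
v → no match
vi → no match

i, iii, iv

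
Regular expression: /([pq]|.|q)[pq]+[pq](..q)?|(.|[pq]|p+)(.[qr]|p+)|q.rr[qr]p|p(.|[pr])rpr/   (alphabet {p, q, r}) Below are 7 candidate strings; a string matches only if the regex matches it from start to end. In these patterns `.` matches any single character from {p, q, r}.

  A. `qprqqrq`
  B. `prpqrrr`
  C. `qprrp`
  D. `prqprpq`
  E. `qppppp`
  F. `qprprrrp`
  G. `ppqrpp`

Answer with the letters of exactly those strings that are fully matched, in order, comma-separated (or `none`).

E

A → no match
B → no match
C → no match
D → no match
E → match
F → no match
G → no match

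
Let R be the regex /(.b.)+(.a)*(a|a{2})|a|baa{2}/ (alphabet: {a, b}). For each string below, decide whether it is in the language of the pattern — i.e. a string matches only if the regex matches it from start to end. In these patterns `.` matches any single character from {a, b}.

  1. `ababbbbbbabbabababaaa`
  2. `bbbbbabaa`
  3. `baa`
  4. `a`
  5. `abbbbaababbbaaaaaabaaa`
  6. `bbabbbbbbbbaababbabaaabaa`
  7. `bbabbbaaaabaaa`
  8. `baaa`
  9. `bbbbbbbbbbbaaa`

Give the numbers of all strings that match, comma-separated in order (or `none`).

1 → match
2. `bbbbbabaa` → match
3. `baa` → no match
4. `a` → match
5 → match
6 → match
7 → match
8. `baaa` → match
9 → match

1, 2, 4, 5, 6, 7, 8, 9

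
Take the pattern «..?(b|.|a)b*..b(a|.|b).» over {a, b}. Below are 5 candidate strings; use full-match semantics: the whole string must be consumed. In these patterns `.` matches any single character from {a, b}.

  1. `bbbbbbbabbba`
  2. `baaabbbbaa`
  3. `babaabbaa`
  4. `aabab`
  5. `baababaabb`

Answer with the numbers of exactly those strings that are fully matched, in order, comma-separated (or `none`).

1 → match
2 → no match
3 → no match
4 → no match
5 → no match

1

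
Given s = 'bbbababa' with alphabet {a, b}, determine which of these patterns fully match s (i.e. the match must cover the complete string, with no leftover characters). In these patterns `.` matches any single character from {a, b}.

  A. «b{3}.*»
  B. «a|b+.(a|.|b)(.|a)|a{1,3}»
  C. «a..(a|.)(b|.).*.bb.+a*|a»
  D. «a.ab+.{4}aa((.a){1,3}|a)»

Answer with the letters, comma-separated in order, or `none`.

A

A → match
B → no match
C → no match — must start with 'a'
D → no match — must start with 'a'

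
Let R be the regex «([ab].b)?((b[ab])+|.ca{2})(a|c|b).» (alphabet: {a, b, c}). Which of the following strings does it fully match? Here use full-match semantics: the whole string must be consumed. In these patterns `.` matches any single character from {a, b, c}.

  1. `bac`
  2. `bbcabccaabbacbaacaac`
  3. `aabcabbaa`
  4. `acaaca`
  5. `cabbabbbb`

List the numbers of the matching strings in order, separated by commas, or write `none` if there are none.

4

1 → no match
2 → no match
3 → no match
4 → match
5 → no match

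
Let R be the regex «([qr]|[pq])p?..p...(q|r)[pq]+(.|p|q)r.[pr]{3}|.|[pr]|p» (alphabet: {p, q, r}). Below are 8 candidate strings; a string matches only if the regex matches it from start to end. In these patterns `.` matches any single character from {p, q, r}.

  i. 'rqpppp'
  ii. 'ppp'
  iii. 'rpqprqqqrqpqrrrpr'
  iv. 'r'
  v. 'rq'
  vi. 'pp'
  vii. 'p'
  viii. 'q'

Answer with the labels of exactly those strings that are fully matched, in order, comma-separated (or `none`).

i → no match
ii → no match
iii → no match
iv → match
v → no match
vi → no match
vii → match
viii → match

iv, vii, viii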